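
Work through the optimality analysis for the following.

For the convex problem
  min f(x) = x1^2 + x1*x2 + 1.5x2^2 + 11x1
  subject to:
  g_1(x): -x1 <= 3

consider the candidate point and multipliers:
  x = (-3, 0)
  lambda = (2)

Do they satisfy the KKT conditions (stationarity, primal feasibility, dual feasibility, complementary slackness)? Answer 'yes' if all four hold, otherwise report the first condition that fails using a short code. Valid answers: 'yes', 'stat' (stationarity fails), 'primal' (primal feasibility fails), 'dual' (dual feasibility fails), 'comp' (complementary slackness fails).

Gradient of f: grad f(x) = Q x + c = (5, -3)
Constraint values g_i(x) = a_i^T x - b_i:
  g_1((-3, 0)) = 0
Stationarity residual: grad f(x) + sum_i lambda_i a_i = (3, -3)
  -> stationarity FAILS
Primal feasibility (all g_i <= 0): OK
Dual feasibility (all lambda_i >= 0): OK
Complementary slackness (lambda_i * g_i(x) = 0 for all i): OK

Verdict: the first failing condition is stationarity -> stat.

stat


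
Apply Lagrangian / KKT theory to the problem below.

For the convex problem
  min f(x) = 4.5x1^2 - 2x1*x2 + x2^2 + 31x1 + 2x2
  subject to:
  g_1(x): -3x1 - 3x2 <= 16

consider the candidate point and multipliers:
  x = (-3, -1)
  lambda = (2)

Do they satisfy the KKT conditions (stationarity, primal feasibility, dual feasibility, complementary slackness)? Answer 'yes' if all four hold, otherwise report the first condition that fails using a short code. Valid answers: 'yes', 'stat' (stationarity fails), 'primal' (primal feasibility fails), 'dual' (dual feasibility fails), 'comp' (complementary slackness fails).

Gradient of f: grad f(x) = Q x + c = (6, 6)
Constraint values g_i(x) = a_i^T x - b_i:
  g_1((-3, -1)) = -4
Stationarity residual: grad f(x) + sum_i lambda_i a_i = (0, 0)
  -> stationarity OK
Primal feasibility (all g_i <= 0): OK
Dual feasibility (all lambda_i >= 0): OK
Complementary slackness (lambda_i * g_i(x) = 0 for all i): FAILS

Verdict: the first failing condition is complementary_slackness -> comp.

comp


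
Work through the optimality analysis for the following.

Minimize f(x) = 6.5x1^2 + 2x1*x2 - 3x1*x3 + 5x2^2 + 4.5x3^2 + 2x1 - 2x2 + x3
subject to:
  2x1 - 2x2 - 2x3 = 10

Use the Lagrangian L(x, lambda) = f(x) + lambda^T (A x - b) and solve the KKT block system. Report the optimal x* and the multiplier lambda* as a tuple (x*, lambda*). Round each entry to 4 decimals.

Form the Lagrangian:
  L(x, lambda) = (1/2) x^T Q x + c^T x + lambda^T (A x - b)
Stationarity (grad_x L = 0): Q x + c + A^T lambda = 0.
Primal feasibility: A x = b.

This gives the KKT block system:
  [ Q   A^T ] [ x     ]   [-c ]
  [ A    0  ] [ lambda ] = [ b ]

Solving the linear system:
  x*      = (1.1979, -1.9583, -1.8438)
  lambda* = (-9.5938)
  f(x*)   = 50.2031

x* = (1.1979, -1.9583, -1.8438), lambda* = (-9.5938)


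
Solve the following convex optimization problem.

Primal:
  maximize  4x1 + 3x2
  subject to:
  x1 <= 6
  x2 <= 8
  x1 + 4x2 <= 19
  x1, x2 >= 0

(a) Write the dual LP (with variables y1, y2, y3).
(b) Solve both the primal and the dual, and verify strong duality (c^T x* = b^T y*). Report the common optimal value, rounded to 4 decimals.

The standard primal-dual pair for 'max c^T x s.t. A x <= b, x >= 0' is:
  Dual:  min b^T y  s.t.  A^T y >= c,  y >= 0.

So the dual LP is:
  minimize  6y1 + 8y2 + 19y3
  subject to:
    y1 + y3 >= 4
    y2 + 4y3 >= 3
    y1, y2, y3 >= 0

Solving the primal: x* = (6, 3.25).
  primal value c^T x* = 33.75.
Solving the dual: y* = (3.25, 0, 0.75).
  dual value b^T y* = 33.75.
Strong duality: c^T x* = b^T y*. Confirmed.

33.75


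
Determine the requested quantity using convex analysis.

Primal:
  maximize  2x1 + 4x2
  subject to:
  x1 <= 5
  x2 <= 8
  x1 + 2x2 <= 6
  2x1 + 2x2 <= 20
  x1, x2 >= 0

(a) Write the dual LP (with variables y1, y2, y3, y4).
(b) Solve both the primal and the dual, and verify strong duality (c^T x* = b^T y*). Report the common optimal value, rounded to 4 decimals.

The standard primal-dual pair for 'max c^T x s.t. A x <= b, x >= 0' is:
  Dual:  min b^T y  s.t.  A^T y >= c,  y >= 0.

So the dual LP is:
  minimize  5y1 + 8y2 + 6y3 + 20y4
  subject to:
    y1 + y3 + 2y4 >= 2
    y2 + 2y3 + 2y4 >= 4
    y1, y2, y3, y4 >= 0

Solving the primal: x* = (0, 3).
  primal value c^T x* = 12.
Solving the dual: y* = (0, 0, 2, 0).
  dual value b^T y* = 12.
Strong duality: c^T x* = b^T y*. Confirmed.

12


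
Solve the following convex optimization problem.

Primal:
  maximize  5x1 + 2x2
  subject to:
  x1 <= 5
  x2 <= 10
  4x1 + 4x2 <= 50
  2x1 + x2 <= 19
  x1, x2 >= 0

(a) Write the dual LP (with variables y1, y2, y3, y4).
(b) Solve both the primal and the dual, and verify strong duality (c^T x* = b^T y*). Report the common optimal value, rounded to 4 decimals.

The standard primal-dual pair for 'max c^T x s.t. A x <= b, x >= 0' is:
  Dual:  min b^T y  s.t.  A^T y >= c,  y >= 0.

So the dual LP is:
  minimize  5y1 + 10y2 + 50y3 + 19y4
  subject to:
    y1 + 4y3 + 2y4 >= 5
    y2 + 4y3 + y4 >= 2
    y1, y2, y3, y4 >= 0

Solving the primal: x* = (5, 7.5).
  primal value c^T x* = 40.
Solving the dual: y* = (3, 0, 0.5, 0).
  dual value b^T y* = 40.
Strong duality: c^T x* = b^T y*. Confirmed.

40


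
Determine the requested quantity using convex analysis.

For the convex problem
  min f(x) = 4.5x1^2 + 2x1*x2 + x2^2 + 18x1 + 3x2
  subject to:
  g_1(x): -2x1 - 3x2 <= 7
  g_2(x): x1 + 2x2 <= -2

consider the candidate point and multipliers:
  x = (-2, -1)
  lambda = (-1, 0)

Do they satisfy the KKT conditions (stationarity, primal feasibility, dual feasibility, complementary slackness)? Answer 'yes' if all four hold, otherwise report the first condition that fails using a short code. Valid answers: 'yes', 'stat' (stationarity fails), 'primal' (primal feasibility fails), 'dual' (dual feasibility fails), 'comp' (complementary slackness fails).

Gradient of f: grad f(x) = Q x + c = (-2, -3)
Constraint values g_i(x) = a_i^T x - b_i:
  g_1((-2, -1)) = 0
  g_2((-2, -1)) = -2
Stationarity residual: grad f(x) + sum_i lambda_i a_i = (0, 0)
  -> stationarity OK
Primal feasibility (all g_i <= 0): OK
Dual feasibility (all lambda_i >= 0): FAILS
Complementary slackness (lambda_i * g_i(x) = 0 for all i): OK

Verdict: the first failing condition is dual_feasibility -> dual.

dual


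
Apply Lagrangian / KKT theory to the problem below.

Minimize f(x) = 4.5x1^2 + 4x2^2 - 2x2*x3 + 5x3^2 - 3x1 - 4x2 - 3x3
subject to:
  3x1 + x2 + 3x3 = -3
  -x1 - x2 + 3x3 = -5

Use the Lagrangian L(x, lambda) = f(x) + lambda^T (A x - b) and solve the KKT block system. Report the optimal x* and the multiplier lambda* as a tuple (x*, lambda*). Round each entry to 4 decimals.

Form the Lagrangian:
  L(x, lambda) = (1/2) x^T Q x + c^T x + lambda^T (A x - b)
Stationarity (grad_x L = 0): Q x + c + A^T lambda = 0.
Primal feasibility: A x = b.

This gives the KKT block system:
  [ Q   A^T ] [ x     ]   [-c ]
  [ A    0  ] [ lambda ] = [ b ]

Solving the linear system:
  x*      = (0.2592, 0.4817, -1.4197)
  lambda* = (1.6803, 4.3732)
  f(x*)   = 14.231

x* = (0.2592, 0.4817, -1.4197), lambda* = (1.6803, 4.3732)


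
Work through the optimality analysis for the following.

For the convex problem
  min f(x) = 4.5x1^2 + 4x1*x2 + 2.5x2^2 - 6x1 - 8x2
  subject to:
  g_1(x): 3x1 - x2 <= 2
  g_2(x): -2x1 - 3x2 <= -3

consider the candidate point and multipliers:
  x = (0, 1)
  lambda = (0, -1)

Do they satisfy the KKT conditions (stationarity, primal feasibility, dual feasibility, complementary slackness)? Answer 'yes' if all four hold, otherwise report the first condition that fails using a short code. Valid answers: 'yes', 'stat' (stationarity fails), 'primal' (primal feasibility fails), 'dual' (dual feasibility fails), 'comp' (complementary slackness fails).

Gradient of f: grad f(x) = Q x + c = (-2, -3)
Constraint values g_i(x) = a_i^T x - b_i:
  g_1((0, 1)) = -3
  g_2((0, 1)) = 0
Stationarity residual: grad f(x) + sum_i lambda_i a_i = (0, 0)
  -> stationarity OK
Primal feasibility (all g_i <= 0): OK
Dual feasibility (all lambda_i >= 0): FAILS
Complementary slackness (lambda_i * g_i(x) = 0 for all i): OK

Verdict: the first failing condition is dual_feasibility -> dual.

dual


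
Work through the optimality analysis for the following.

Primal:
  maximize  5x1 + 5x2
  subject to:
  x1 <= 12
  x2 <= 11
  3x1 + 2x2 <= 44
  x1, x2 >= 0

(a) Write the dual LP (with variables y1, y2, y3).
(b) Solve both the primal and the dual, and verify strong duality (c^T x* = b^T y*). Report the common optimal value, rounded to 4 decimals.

The standard primal-dual pair for 'max c^T x s.t. A x <= b, x >= 0' is:
  Dual:  min b^T y  s.t.  A^T y >= c,  y >= 0.

So the dual LP is:
  minimize  12y1 + 11y2 + 44y3
  subject to:
    y1 + 3y3 >= 5
    y2 + 2y3 >= 5
    y1, y2, y3 >= 0

Solving the primal: x* = (7.3333, 11).
  primal value c^T x* = 91.6667.
Solving the dual: y* = (0, 1.6667, 1.6667).
  dual value b^T y* = 91.6667.
Strong duality: c^T x* = b^T y*. Confirmed.

91.6667


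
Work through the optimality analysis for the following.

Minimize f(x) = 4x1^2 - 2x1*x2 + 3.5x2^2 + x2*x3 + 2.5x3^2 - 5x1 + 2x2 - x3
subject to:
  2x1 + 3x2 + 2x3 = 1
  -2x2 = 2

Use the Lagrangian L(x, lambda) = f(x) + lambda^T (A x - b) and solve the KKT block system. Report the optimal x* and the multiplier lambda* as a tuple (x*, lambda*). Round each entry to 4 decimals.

Form the Lagrangian:
  L(x, lambda) = (1/2) x^T Q x + c^T x + lambda^T (A x - b)
Stationarity (grad_x L = 0): Q x + c + A^T lambda = 0.
Primal feasibility: A x = b.

This gives the KKT block system:
  [ Q   A^T ] [ x     ]   [-c ]
  [ A    0  ] [ lambda ] = [ b ]

Solving the linear system:
  x*      = (0.8462, -1, 1.1538)
  lambda* = (-1.8846, -5.5962)
  f(x*)   = 2.8462

x* = (0.8462, -1, 1.1538), lambda* = (-1.8846, -5.5962)


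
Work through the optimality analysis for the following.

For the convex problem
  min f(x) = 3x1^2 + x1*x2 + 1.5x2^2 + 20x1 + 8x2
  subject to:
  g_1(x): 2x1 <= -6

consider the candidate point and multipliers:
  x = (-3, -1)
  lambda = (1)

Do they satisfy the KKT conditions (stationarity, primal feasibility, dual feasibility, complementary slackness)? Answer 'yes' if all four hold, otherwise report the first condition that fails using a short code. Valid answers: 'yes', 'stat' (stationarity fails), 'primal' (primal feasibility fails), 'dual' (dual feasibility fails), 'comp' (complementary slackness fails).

Gradient of f: grad f(x) = Q x + c = (1, 2)
Constraint values g_i(x) = a_i^T x - b_i:
  g_1((-3, -1)) = 0
Stationarity residual: grad f(x) + sum_i lambda_i a_i = (3, 2)
  -> stationarity FAILS
Primal feasibility (all g_i <= 0): OK
Dual feasibility (all lambda_i >= 0): OK
Complementary slackness (lambda_i * g_i(x) = 0 for all i): OK

Verdict: the first failing condition is stationarity -> stat.

stat


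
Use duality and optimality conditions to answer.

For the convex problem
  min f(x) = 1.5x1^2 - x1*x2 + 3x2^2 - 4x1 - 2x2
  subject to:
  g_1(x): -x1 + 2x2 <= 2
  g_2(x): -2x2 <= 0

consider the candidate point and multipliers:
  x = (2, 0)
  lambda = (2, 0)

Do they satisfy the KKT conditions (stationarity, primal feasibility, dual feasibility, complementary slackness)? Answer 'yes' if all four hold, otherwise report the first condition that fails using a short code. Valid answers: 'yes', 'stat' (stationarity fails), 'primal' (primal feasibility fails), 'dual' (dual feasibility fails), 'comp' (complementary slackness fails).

Gradient of f: grad f(x) = Q x + c = (2, -4)
Constraint values g_i(x) = a_i^T x - b_i:
  g_1((2, 0)) = -4
  g_2((2, 0)) = 0
Stationarity residual: grad f(x) + sum_i lambda_i a_i = (0, 0)
  -> stationarity OK
Primal feasibility (all g_i <= 0): OK
Dual feasibility (all lambda_i >= 0): OK
Complementary slackness (lambda_i * g_i(x) = 0 for all i): FAILS

Verdict: the first failing condition is complementary_slackness -> comp.

comp


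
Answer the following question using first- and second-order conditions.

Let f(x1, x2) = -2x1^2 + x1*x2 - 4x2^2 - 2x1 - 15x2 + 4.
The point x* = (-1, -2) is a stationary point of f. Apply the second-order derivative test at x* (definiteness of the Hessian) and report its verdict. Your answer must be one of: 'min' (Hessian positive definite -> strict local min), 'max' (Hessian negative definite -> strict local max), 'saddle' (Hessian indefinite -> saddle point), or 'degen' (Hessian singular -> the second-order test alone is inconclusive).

Compute the Hessian H = grad^2 f:
  H = [[-4, 1], [1, -8]]
Verify stationarity: grad f(x*) = H x* + g = (0, 0).
Eigenvalues of H: -8.2361, -3.7639.
Both eigenvalues < 0, so H is negative definite -> x* is a strict local max.

max


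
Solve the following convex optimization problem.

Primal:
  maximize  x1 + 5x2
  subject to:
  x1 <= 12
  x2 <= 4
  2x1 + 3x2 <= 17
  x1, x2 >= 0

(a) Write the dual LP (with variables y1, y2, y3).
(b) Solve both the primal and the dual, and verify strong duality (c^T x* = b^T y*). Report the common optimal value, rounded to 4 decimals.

The standard primal-dual pair for 'max c^T x s.t. A x <= b, x >= 0' is:
  Dual:  min b^T y  s.t.  A^T y >= c,  y >= 0.

So the dual LP is:
  minimize  12y1 + 4y2 + 17y3
  subject to:
    y1 + 2y3 >= 1
    y2 + 3y3 >= 5
    y1, y2, y3 >= 0

Solving the primal: x* = (2.5, 4).
  primal value c^T x* = 22.5.
Solving the dual: y* = (0, 3.5, 0.5).
  dual value b^T y* = 22.5.
Strong duality: c^T x* = b^T y*. Confirmed.

22.5


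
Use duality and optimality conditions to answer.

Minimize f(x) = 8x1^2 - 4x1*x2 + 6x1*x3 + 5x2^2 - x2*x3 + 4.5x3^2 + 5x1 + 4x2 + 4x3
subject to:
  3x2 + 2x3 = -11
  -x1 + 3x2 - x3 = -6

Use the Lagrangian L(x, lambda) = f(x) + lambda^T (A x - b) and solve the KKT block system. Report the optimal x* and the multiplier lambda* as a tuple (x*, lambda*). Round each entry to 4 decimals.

Form the Lagrangian:
  L(x, lambda) = (1/2) x^T Q x + c^T x + lambda^T (A x - b)
Stationarity (grad_x L = 0): Q x + c + A^T lambda = 0.
Primal feasibility: A x = b.

This gives the KKT block system:
  [ Q   A^T ] [ x     ]   [-c ]
  [ A    0  ] [ lambda ] = [ b ]

Solving the linear system:
  x*      = (-0.3049, -2.6233, -1.565)
  lambda* = (5.2581, 1.2248)
  f(x*)   = 23.4547

x* = (-0.3049, -2.6233, -1.565), lambda* = (5.2581, 1.2248)


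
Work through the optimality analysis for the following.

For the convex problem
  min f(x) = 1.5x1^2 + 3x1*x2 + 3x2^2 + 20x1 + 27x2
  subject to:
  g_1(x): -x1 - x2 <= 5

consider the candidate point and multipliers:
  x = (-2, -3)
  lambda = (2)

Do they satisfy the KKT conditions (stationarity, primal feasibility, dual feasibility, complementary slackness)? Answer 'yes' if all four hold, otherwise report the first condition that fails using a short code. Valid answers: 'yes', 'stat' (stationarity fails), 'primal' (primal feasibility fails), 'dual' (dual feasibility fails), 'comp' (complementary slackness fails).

Gradient of f: grad f(x) = Q x + c = (5, 3)
Constraint values g_i(x) = a_i^T x - b_i:
  g_1((-2, -3)) = 0
Stationarity residual: grad f(x) + sum_i lambda_i a_i = (3, 1)
  -> stationarity FAILS
Primal feasibility (all g_i <= 0): OK
Dual feasibility (all lambda_i >= 0): OK
Complementary slackness (lambda_i * g_i(x) = 0 for all i): OK

Verdict: the first failing condition is stationarity -> stat.

stat


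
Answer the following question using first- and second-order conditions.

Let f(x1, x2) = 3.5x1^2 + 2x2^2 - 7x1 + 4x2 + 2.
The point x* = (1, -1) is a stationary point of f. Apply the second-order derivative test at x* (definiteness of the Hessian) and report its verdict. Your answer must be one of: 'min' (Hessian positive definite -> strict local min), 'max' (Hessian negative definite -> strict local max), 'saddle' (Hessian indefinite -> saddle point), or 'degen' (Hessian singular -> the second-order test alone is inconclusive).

Compute the Hessian H = grad^2 f:
  H = [[7, 0], [0, 4]]
Verify stationarity: grad f(x*) = H x* + g = (0, 0).
Eigenvalues of H: 4, 7.
Both eigenvalues > 0, so H is positive definite -> x* is a strict local min.

min


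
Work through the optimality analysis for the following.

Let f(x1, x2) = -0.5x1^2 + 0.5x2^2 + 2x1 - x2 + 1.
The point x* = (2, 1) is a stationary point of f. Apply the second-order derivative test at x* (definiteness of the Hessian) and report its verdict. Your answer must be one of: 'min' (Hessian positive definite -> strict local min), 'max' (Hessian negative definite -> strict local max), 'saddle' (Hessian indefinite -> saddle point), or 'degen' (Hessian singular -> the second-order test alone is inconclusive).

Compute the Hessian H = grad^2 f:
  H = [[-1, 0], [0, 1]]
Verify stationarity: grad f(x*) = H x* + g = (0, 0).
Eigenvalues of H: -1, 1.
Eigenvalues have mixed signs, so H is indefinite -> x* is a saddle point.

saddle


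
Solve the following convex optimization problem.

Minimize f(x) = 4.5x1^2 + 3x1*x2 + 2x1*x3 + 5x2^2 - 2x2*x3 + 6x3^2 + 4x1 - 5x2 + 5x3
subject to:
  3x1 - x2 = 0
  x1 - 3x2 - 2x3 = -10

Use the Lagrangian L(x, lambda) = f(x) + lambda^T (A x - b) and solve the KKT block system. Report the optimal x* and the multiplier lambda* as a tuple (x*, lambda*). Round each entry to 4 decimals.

Form the Lagrangian:
  L(x, lambda) = (1/2) x^T Q x + c^T x + lambda^T (A x - b)
Stationarity (grad_x L = 0): Q x + c + A^T lambda = 0.
Primal feasibility: A x = b.

This gives the KKT block system:
  [ Q   A^T ] [ x     ]   [-c ]
  [ A    0  ] [ lambda ] = [ b ]

Solving the linear system:
  x*      = (0.8534, 2.5601, 1.5865)
  lambda* = (-10.9487, 10.3123)
  f(x*)   = 50.8343

x* = (0.8534, 2.5601, 1.5865), lambda* = (-10.9487, 10.3123)


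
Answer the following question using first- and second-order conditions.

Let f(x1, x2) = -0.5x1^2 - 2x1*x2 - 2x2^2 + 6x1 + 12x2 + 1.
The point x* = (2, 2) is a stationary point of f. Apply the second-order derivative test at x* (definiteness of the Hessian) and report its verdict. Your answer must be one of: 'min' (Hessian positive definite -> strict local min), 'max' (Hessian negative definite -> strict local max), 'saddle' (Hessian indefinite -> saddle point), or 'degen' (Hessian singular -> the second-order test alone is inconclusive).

Compute the Hessian H = grad^2 f:
  H = [[-1, -2], [-2, -4]]
Verify stationarity: grad f(x*) = H x* + g = (0, 0).
Eigenvalues of H: -5, 0.
H has a zero eigenvalue (singular; negative semidefinite but not definite), so H is neither positive definite, negative definite, nor indefinite. The second-order test alone is inconclusive -> degen.
(Indeed, f is constant along the null direction of H through x*, so x* is not a strict local extremum.)

degen


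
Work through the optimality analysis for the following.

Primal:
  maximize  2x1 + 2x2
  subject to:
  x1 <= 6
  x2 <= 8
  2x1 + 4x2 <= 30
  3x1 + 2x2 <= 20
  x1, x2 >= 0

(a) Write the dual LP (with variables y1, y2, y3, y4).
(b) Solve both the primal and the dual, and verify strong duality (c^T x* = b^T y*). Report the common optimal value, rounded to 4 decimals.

The standard primal-dual pair for 'max c^T x s.t. A x <= b, x >= 0' is:
  Dual:  min b^T y  s.t.  A^T y >= c,  y >= 0.

So the dual LP is:
  minimize  6y1 + 8y2 + 30y3 + 20y4
  subject to:
    y1 + 2y3 + 3y4 >= 2
    y2 + 4y3 + 2y4 >= 2
    y1, y2, y3, y4 >= 0

Solving the primal: x* = (2.5, 6.25).
  primal value c^T x* = 17.5.
Solving the dual: y* = (0, 0, 0.25, 0.5).
  dual value b^T y* = 17.5.
Strong duality: c^T x* = b^T y*. Confirmed.

17.5


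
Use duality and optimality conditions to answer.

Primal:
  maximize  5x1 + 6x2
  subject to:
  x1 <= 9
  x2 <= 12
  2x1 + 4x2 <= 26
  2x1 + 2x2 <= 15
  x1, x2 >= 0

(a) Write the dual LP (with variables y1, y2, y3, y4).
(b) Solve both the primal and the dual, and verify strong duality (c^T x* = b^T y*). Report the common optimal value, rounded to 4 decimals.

The standard primal-dual pair for 'max c^T x s.t. A x <= b, x >= 0' is:
  Dual:  min b^T y  s.t.  A^T y >= c,  y >= 0.

So the dual LP is:
  minimize  9y1 + 12y2 + 26y3 + 15y4
  subject to:
    y1 + 2y3 + 2y4 >= 5
    y2 + 4y3 + 2y4 >= 6
    y1, y2, y3, y4 >= 0

Solving the primal: x* = (2, 5.5).
  primal value c^T x* = 43.
Solving the dual: y* = (0, 0, 0.5, 2).
  dual value b^T y* = 43.
Strong duality: c^T x* = b^T y*. Confirmed.

43


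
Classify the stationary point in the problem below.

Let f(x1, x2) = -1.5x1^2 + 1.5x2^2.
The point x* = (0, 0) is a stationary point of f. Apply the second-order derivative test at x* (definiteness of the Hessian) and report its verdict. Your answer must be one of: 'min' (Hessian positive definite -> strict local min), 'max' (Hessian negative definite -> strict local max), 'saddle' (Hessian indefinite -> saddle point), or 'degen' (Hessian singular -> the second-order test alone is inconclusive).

Compute the Hessian H = grad^2 f:
  H = [[-3, 0], [0, 3]]
Verify stationarity: grad f(x*) = H x* + g = (0, 0).
Eigenvalues of H: -3, 3.
Eigenvalues have mixed signs, so H is indefinite -> x* is a saddle point.

saddle


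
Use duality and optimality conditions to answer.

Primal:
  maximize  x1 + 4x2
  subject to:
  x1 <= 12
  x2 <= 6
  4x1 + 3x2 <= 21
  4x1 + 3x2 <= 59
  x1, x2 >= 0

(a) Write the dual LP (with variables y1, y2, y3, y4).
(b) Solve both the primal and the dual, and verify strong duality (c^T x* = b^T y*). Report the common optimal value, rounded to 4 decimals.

The standard primal-dual pair for 'max c^T x s.t. A x <= b, x >= 0' is:
  Dual:  min b^T y  s.t.  A^T y >= c,  y >= 0.

So the dual LP is:
  minimize  12y1 + 6y2 + 21y3 + 59y4
  subject to:
    y1 + 4y3 + 4y4 >= 1
    y2 + 3y3 + 3y4 >= 4
    y1, y2, y3, y4 >= 0

Solving the primal: x* = (0.75, 6).
  primal value c^T x* = 24.75.
Solving the dual: y* = (0, 3.25, 0.25, 0).
  dual value b^T y* = 24.75.
Strong duality: c^T x* = b^T y*. Confirmed.

24.75


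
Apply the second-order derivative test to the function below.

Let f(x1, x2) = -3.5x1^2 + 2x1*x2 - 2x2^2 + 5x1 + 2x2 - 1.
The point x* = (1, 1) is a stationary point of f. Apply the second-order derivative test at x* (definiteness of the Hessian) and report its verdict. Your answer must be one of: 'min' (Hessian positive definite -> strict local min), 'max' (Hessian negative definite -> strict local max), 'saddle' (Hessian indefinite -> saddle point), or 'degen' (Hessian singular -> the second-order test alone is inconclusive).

Compute the Hessian H = grad^2 f:
  H = [[-7, 2], [2, -4]]
Verify stationarity: grad f(x*) = H x* + g = (0, 0).
Eigenvalues of H: -8, -3.
Both eigenvalues < 0, so H is negative definite -> x* is a strict local max.

max


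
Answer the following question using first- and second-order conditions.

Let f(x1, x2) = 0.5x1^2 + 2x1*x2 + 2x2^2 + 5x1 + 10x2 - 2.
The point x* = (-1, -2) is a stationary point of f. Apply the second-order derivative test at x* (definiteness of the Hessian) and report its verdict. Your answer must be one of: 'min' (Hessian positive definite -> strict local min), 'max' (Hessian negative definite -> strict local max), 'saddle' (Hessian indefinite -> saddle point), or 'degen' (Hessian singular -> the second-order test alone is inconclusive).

Compute the Hessian H = grad^2 f:
  H = [[1, 2], [2, 4]]
Verify stationarity: grad f(x*) = H x* + g = (0, 0).
Eigenvalues of H: 0, 5.
H has a zero eigenvalue (singular; positive semidefinite but not definite), so H is neither positive definite, negative definite, nor indefinite. The second-order test alone is inconclusive -> degen.
(Indeed, f is constant along the null direction of H through x*, so x* is not a strict local extremum.)

degen


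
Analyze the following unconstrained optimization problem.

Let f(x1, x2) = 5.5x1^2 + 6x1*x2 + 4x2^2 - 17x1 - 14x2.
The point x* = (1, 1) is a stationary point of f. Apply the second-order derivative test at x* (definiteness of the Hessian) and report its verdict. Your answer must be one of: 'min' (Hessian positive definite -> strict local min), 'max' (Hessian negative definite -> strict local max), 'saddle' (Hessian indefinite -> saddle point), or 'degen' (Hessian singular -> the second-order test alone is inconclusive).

Compute the Hessian H = grad^2 f:
  H = [[11, 6], [6, 8]]
Verify stationarity: grad f(x*) = H x* + g = (0, 0).
Eigenvalues of H: 3.3153, 15.6847.
Both eigenvalues > 0, so H is positive definite -> x* is a strict local min.

min


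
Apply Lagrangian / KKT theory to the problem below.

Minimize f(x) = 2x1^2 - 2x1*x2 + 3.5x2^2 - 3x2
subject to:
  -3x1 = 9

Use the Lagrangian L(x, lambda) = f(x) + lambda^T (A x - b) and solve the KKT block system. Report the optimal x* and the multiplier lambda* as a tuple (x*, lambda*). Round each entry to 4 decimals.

Form the Lagrangian:
  L(x, lambda) = (1/2) x^T Q x + c^T x + lambda^T (A x - b)
Stationarity (grad_x L = 0): Q x + c + A^T lambda = 0.
Primal feasibility: A x = b.

This gives the KKT block system:
  [ Q   A^T ] [ x     ]   [-c ]
  [ A    0  ] [ lambda ] = [ b ]

Solving the linear system:
  x*      = (-3, -0.4286)
  lambda* = (-3.7143)
  f(x*)   = 17.3571

x* = (-3, -0.4286), lambda* = (-3.7143)


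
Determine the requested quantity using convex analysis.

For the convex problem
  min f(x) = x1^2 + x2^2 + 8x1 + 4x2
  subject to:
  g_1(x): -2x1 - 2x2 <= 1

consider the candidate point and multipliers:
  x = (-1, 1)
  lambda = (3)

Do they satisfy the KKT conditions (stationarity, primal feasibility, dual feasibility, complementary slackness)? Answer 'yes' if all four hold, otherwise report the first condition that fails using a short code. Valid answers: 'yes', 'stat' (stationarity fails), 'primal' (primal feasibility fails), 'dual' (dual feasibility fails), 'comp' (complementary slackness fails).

Gradient of f: grad f(x) = Q x + c = (6, 6)
Constraint values g_i(x) = a_i^T x - b_i:
  g_1((-1, 1)) = -1
Stationarity residual: grad f(x) + sum_i lambda_i a_i = (0, 0)
  -> stationarity OK
Primal feasibility (all g_i <= 0): OK
Dual feasibility (all lambda_i >= 0): OK
Complementary slackness (lambda_i * g_i(x) = 0 for all i): FAILS

Verdict: the first failing condition is complementary_slackness -> comp.

comp


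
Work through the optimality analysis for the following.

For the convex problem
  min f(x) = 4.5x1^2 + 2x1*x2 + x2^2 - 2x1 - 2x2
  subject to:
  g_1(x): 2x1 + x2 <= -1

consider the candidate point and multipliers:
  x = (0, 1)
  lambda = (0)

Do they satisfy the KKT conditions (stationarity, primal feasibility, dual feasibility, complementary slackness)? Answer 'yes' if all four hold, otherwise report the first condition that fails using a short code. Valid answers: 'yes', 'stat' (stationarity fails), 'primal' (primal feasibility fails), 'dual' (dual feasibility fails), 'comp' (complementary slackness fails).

Gradient of f: grad f(x) = Q x + c = (0, 0)
Constraint values g_i(x) = a_i^T x - b_i:
  g_1((0, 1)) = 2
Stationarity residual: grad f(x) + sum_i lambda_i a_i = (0, 0)
  -> stationarity OK
Primal feasibility (all g_i <= 0): FAILS
Dual feasibility (all lambda_i >= 0): OK
Complementary slackness (lambda_i * g_i(x) = 0 for all i): OK

Verdict: the first failing condition is primal_feasibility -> primal.

primal


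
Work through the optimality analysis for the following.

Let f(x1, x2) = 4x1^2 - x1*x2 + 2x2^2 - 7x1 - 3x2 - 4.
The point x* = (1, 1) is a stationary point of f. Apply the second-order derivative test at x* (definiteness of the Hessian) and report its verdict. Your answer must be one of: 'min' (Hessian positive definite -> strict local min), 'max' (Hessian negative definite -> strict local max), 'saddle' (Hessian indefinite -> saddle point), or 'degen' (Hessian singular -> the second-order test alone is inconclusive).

Compute the Hessian H = grad^2 f:
  H = [[8, -1], [-1, 4]]
Verify stationarity: grad f(x*) = H x* + g = (0, 0).
Eigenvalues of H: 3.7639, 8.2361.
Both eigenvalues > 0, so H is positive definite -> x* is a strict local min.

min


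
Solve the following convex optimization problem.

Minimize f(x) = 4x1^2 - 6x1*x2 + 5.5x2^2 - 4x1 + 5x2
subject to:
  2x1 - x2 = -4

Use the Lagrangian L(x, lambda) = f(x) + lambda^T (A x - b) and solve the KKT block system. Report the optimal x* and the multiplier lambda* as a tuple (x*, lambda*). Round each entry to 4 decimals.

Form the Lagrangian:
  L(x, lambda) = (1/2) x^T Q x + c^T x + lambda^T (A x - b)
Stationarity (grad_x L = 0): Q x + c + A^T lambda = 0.
Primal feasibility: A x = b.

This gives the KKT block system:
  [ Q   A^T ] [ x     ]   [-c ]
  [ A    0  ] [ lambda ] = [ b ]

Solving the linear system:
  x*      = (-2.5, -1)
  lambda* = (9)
  f(x*)   = 20.5

x* = (-2.5, -1), lambda* = (9)


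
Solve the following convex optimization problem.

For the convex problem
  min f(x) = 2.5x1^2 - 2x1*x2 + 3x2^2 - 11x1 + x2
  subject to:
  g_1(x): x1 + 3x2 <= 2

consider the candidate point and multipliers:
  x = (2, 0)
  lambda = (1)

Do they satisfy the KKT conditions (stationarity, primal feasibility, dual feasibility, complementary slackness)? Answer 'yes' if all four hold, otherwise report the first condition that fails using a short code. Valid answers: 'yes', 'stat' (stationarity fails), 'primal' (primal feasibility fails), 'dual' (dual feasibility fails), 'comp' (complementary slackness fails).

Gradient of f: grad f(x) = Q x + c = (-1, -3)
Constraint values g_i(x) = a_i^T x - b_i:
  g_1((2, 0)) = 0
Stationarity residual: grad f(x) + sum_i lambda_i a_i = (0, 0)
  -> stationarity OK
Primal feasibility (all g_i <= 0): OK
Dual feasibility (all lambda_i >= 0): OK
Complementary slackness (lambda_i * g_i(x) = 0 for all i): OK

Verdict: yes, KKT holds.

yes


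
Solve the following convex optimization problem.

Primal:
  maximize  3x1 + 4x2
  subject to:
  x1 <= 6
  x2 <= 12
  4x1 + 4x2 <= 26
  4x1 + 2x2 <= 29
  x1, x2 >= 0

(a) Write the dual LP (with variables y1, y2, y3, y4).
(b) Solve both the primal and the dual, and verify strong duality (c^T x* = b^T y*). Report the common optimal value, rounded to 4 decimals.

The standard primal-dual pair for 'max c^T x s.t. A x <= b, x >= 0' is:
  Dual:  min b^T y  s.t.  A^T y >= c,  y >= 0.

So the dual LP is:
  minimize  6y1 + 12y2 + 26y3 + 29y4
  subject to:
    y1 + 4y3 + 4y4 >= 3
    y2 + 4y3 + 2y4 >= 4
    y1, y2, y3, y4 >= 0

Solving the primal: x* = (0, 6.5).
  primal value c^T x* = 26.
Solving the dual: y* = (0, 0, 1, 0).
  dual value b^T y* = 26.
Strong duality: c^T x* = b^T y*. Confirmed.

26


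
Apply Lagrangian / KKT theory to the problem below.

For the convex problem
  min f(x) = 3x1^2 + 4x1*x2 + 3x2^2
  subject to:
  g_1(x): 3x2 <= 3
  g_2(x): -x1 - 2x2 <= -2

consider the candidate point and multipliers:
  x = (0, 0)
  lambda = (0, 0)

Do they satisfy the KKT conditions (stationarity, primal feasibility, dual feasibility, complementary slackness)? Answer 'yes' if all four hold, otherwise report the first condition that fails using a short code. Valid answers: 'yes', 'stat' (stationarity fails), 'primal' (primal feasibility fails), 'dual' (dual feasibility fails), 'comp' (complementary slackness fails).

Gradient of f: grad f(x) = Q x + c = (0, 0)
Constraint values g_i(x) = a_i^T x - b_i:
  g_1((0, 0)) = -3
  g_2((0, 0)) = 2
Stationarity residual: grad f(x) + sum_i lambda_i a_i = (0, 0)
  -> stationarity OK
Primal feasibility (all g_i <= 0): FAILS
Dual feasibility (all lambda_i >= 0): OK
Complementary slackness (lambda_i * g_i(x) = 0 for all i): OK

Verdict: the first failing condition is primal_feasibility -> primal.

primal


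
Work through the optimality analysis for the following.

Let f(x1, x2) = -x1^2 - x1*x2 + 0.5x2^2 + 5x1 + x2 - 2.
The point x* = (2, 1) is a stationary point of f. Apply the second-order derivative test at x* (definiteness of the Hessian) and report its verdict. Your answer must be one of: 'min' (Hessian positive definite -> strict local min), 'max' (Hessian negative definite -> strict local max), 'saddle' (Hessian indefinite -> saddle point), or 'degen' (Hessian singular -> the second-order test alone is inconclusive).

Compute the Hessian H = grad^2 f:
  H = [[-2, -1], [-1, 1]]
Verify stationarity: grad f(x*) = H x* + g = (0, 0).
Eigenvalues of H: -2.3028, 1.3028.
Eigenvalues have mixed signs, so H is indefinite -> x* is a saddle point.

saddle


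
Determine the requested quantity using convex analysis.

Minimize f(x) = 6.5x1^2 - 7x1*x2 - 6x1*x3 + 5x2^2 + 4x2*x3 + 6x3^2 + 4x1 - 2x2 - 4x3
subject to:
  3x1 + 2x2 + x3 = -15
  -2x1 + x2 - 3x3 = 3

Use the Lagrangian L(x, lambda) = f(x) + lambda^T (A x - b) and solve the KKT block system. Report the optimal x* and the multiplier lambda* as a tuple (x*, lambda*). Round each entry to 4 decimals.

Form the Lagrangian:
  L(x, lambda) = (1/2) x^T Q x + c^T x + lambda^T (A x - b)
Stationarity (grad_x L = 0): Q x + c + A^T lambda = 0.
Primal feasibility: A x = b.

This gives the KKT block system:
  [ Q   A^T ] [ x     ]   [-c ]
  [ A    0  ] [ lambda ] = [ b ]

Solving the linear system:
  x*      = (-2.9275, -3.0725, -0.0725)
  lambda* = (5.3085, 1.9048)
  f(x*)   = 34.3188

x* = (-2.9275, -3.0725, -0.0725), lambda* = (5.3085, 1.9048)


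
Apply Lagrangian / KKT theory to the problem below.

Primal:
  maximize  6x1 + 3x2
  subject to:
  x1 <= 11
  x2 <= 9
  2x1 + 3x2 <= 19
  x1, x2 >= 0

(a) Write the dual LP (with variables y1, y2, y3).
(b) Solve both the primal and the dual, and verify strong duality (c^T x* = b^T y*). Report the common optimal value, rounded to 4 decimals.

The standard primal-dual pair for 'max c^T x s.t. A x <= b, x >= 0' is:
  Dual:  min b^T y  s.t.  A^T y >= c,  y >= 0.

So the dual LP is:
  minimize  11y1 + 9y2 + 19y3
  subject to:
    y1 + 2y3 >= 6
    y2 + 3y3 >= 3
    y1, y2, y3 >= 0

Solving the primal: x* = (9.5, 0).
  primal value c^T x* = 57.
Solving the dual: y* = (0, 0, 3).
  dual value b^T y* = 57.
Strong duality: c^T x* = b^T y*. Confirmed.

57


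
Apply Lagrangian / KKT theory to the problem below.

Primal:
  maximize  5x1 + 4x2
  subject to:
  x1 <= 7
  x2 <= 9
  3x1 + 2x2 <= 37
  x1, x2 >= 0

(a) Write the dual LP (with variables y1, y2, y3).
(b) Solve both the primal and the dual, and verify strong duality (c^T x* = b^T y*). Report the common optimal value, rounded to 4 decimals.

The standard primal-dual pair for 'max c^T x s.t. A x <= b, x >= 0' is:
  Dual:  min b^T y  s.t.  A^T y >= c,  y >= 0.

So the dual LP is:
  minimize  7y1 + 9y2 + 37y3
  subject to:
    y1 + 3y3 >= 5
    y2 + 2y3 >= 4
    y1, y2, y3 >= 0

Solving the primal: x* = (6.3333, 9).
  primal value c^T x* = 67.6667.
Solving the dual: y* = (0, 0.6667, 1.6667).
  dual value b^T y* = 67.6667.
Strong duality: c^T x* = b^T y*. Confirmed.

67.6667


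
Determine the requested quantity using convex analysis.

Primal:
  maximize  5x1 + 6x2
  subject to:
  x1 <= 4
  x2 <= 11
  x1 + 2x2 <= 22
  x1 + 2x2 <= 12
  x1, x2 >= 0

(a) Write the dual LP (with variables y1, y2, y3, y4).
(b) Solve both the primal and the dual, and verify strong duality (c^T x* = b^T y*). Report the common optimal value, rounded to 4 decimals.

The standard primal-dual pair for 'max c^T x s.t. A x <= b, x >= 0' is:
  Dual:  min b^T y  s.t.  A^T y >= c,  y >= 0.

So the dual LP is:
  minimize  4y1 + 11y2 + 22y3 + 12y4
  subject to:
    y1 + y3 + y4 >= 5
    y2 + 2y3 + 2y4 >= 6
    y1, y2, y3, y4 >= 0

Solving the primal: x* = (4, 4).
  primal value c^T x* = 44.
Solving the dual: y* = (2, 0, 0, 3).
  dual value b^T y* = 44.
Strong duality: c^T x* = b^T y*. Confirmed.

44


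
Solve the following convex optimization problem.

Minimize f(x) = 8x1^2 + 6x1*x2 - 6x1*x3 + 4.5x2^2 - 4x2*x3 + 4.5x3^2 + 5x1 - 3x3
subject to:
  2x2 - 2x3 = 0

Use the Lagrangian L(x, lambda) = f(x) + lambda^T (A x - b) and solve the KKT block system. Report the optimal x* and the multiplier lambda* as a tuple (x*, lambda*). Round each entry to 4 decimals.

Form the Lagrangian:
  L(x, lambda) = (1/2) x^T Q x + c^T x + lambda^T (A x - b)
Stationarity (grad_x L = 0): Q x + c + A^T lambda = 0.
Primal feasibility: A x = b.

This gives the KKT block system:
  [ Q   A^T ] [ x     ]   [-c ]
  [ A    0  ] [ lambda ] = [ b ]

Solving the linear system:
  x*      = (-0.3125, 0.3, 0.3)
  lambda* = (0.1875)
  f(x*)   = -1.2312

x* = (-0.3125, 0.3, 0.3), lambda* = (0.1875)


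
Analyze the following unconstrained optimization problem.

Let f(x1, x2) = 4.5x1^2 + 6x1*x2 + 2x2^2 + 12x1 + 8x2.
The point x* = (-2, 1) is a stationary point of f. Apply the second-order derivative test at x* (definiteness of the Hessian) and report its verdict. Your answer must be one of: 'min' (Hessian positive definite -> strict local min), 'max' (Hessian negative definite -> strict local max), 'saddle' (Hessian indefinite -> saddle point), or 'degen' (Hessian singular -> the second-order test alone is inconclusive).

Compute the Hessian H = grad^2 f:
  H = [[9, 6], [6, 4]]
Verify stationarity: grad f(x*) = H x* + g = (0, 0).
Eigenvalues of H: 0, 13.
H has a zero eigenvalue (singular; positive semidefinite but not definite), so H is neither positive definite, negative definite, nor indefinite. The second-order test alone is inconclusive -> degen.
(Indeed, f is constant along the null direction of H through x*, so x* is not a strict local extremum.)

degen


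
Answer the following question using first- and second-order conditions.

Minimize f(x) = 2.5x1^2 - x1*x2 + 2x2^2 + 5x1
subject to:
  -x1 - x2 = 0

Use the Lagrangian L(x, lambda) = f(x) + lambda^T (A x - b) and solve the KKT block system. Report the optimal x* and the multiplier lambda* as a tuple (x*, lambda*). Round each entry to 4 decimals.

Form the Lagrangian:
  L(x, lambda) = (1/2) x^T Q x + c^T x + lambda^T (A x - b)
Stationarity (grad_x L = 0): Q x + c + A^T lambda = 0.
Primal feasibility: A x = b.

This gives the KKT block system:
  [ Q   A^T ] [ x     ]   [-c ]
  [ A    0  ] [ lambda ] = [ b ]

Solving the linear system:
  x*      = (-0.4545, 0.4545)
  lambda* = (2.2727)
  f(x*)   = -1.1364

x* = (-0.4545, 0.4545), lambda* = (2.2727)


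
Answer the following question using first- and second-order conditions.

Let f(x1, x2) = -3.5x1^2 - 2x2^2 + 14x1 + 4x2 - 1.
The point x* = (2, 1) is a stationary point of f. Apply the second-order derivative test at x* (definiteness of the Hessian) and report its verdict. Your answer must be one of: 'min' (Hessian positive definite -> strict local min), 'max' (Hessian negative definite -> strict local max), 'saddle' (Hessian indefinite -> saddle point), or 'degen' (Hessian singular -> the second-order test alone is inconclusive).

Compute the Hessian H = grad^2 f:
  H = [[-7, 0], [0, -4]]
Verify stationarity: grad f(x*) = H x* + g = (0, 0).
Eigenvalues of H: -7, -4.
Both eigenvalues < 0, so H is negative definite -> x* is a strict local max.

max


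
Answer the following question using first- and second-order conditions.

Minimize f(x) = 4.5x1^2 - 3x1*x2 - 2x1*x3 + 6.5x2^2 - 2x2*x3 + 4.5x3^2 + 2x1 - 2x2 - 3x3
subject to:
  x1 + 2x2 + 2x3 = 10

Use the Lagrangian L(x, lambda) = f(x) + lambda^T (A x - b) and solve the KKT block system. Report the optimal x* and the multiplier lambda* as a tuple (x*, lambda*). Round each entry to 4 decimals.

Form the Lagrangian:
  L(x, lambda) = (1/2) x^T Q x + c^T x + lambda^T (A x - b)
Stationarity (grad_x L = 0): Q x + c + A^T lambda = 0.
Primal feasibility: A x = b.

This gives the KKT block system:
  [ Q   A^T ] [ x     ]   [-c ]
  [ A    0  ] [ lambda ] = [ b ]

Solving the linear system:
  x*      = (1.5759, 1.8042, 2.4079)
  lambda* = (-5.9553)
  f(x*)   = 25.9364

x* = (1.5759, 1.8042, 2.4079), lambda* = (-5.9553)


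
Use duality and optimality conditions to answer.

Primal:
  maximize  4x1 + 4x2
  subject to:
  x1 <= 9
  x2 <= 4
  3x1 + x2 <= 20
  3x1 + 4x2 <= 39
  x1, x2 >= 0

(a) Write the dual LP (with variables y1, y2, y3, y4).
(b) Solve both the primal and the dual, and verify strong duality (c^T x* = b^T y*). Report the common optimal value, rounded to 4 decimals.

The standard primal-dual pair for 'max c^T x s.t. A x <= b, x >= 0' is:
  Dual:  min b^T y  s.t.  A^T y >= c,  y >= 0.

So the dual LP is:
  minimize  9y1 + 4y2 + 20y3 + 39y4
  subject to:
    y1 + 3y3 + 3y4 >= 4
    y2 + y3 + 4y4 >= 4
    y1, y2, y3, y4 >= 0

Solving the primal: x* = (5.3333, 4).
  primal value c^T x* = 37.3333.
Solving the dual: y* = (0, 2.6667, 1.3333, 0).
  dual value b^T y* = 37.3333.
Strong duality: c^T x* = b^T y*. Confirmed.

37.3333
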